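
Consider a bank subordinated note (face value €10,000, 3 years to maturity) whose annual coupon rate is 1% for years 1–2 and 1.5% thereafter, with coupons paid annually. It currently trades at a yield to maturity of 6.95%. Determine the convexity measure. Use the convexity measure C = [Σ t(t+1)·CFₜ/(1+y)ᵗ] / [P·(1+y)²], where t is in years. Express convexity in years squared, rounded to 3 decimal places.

10.341

With y = 0.0695:
  t   CF        PV=CF/(1+0.0695)^t    t·PV        t(t+1)·PV
  1       100.00        93.5016        93.5016         187.0033
  2       100.00        87.4256       174.8511         524.5534
  3    10,150.00     8,297.0494    24,891.1482      99,564.5927
  Σ                  8,477.9766    25,159.5009     100,276.1494
P = 8,477.9766.
Convexity = Σ t(t+1)·PV / [P·(1+y)²] = 100,276.1494 / (8,477.9766 × 1.143830) = 10.34056.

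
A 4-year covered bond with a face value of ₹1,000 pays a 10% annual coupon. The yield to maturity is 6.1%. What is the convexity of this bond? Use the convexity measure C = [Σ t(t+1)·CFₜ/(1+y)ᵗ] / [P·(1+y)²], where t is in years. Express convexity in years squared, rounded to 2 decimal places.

14.94

With y = 0.061:
  t   CF        PV=CF/(1+0.061)^t    t·PV        t(t+1)·PV
  1       100.00        94.2507        94.2507         188.5014
  2       100.00        88.8320       177.6639         532.9917
  3       100.00        83.7247       251.1742       1,004.6970
  4     1,100.00       868.0228     3,472.0913      17,360.4567
  Σ                  1,134.8302     3,995.1802      19,086.6468
P = 1,134.8302.
Convexity = Σ t(t+1)·PV / [P·(1+y)²] = 19,086.6468 / (1,134.8302 × 1.125721) = 14.94060.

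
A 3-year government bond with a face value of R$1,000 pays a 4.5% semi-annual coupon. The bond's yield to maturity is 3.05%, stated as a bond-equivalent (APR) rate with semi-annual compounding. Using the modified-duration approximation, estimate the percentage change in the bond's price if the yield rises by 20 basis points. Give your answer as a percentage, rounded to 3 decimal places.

-0.560%

Periodic yield y = 0.01525. Modified duration first:
  t   CF        PV=CF/(1+0.01525)^t    t·PV
  1        22.50        22.1620        22.1620
  2        22.50        21.8291        43.6583
  3        22.50        21.5012        64.5037
  4        22.50        21.1783        84.7131
  5        22.50        20.8602       104.3008
  6     1,022.50       933.7386     5,602.4318
  Σ                  1,041.2695     5,921.7697
P = 1,041.2695; D_Mac = 5.68707 half-year periods = 2.84353 yrs; D_mod = 2.84353/(1+0.01525) = 2.80082 yrs.
ΔP/P ≈ -D_mod · Δy = -2.80082 × (+0.002) = -0.005602 = -0.5602%.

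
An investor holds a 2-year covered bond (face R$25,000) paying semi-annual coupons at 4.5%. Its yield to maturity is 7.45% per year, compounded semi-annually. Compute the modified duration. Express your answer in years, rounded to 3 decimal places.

Periodic yield y = 0.03725. First find Macaulay duration:
  t   CF        PV=CF/(1+0.03725)^t    t·PV
  1       562.50       542.2993       542.2993
  2       562.50       522.8241     1,045.6483
  3       562.50       504.0483     1,512.1450
  4    25,562.50    22,083.5837    88,334.3347
  Σ                 23,652.7555    91,434.4274
P = 23,652.7555; Macaulay duration = 91,434.4274 / 23,652.7555 = 3.86570 half-year periods = 1.93285 years.
Modified duration = D_Mac / (1 + y) = 1.93285 / 1.03725 = 1.86344 years.

1.863 years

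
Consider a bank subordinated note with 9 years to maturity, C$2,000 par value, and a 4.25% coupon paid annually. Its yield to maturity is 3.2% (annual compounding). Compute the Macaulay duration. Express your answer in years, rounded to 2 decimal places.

Periodic yield y = 0.032. Discount each cash flow and weight by its year:
  t   CF        PV=CF/(1+0.032)^t    t·PV
  1        85.00        82.3643        82.3643
  2        85.00        79.8104       159.6208
  3        85.00        77.3357       232.0070
  4        85.00        74.9377       299.7506
  5        85.00        72.6140       363.0701
  6        85.00        70.3624       422.1745
  7        85.00        68.1806       477.2644
  8        85.00        66.0665       528.5321
  9     2,085.00     1,570.3222    14,132.9002
  Σ                  2,161.9939    16,697.6841
Price P = Σ PV = 2,161.9939.
Macaulay duration = Σ(t·PV) / P = 16,697.6841 / 2,161.9939 = 7.72328 years.

7.72 years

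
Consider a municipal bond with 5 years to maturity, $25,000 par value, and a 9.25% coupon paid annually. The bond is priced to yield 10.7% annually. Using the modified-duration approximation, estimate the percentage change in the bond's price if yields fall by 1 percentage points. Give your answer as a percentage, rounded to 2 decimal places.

+3.79%

Periodic yield y = 0.107. Modified duration first:
  t   CF        PV=CF/(1+0.107)^t    t·PV
  1     2,312.50     2,088.9792     2,088.9792
  2     2,312.50     1,887.0634     3,774.1269
  3     2,312.50     1,704.6644     5,113.9931
  4     2,312.50     1,539.8955     6,159.5821
  5    27,312.50    16,429.4623    82,147.3115
  Σ                 23,650.0648    99,283.9927
P = 23,650.0648; D_Mac = 4.19804 yrs; D_mod = 4.19804/(1+0.107) = 3.79227 yrs.
ΔP/P ≈ -D_mod · Δy = -3.79227 × (-0.01) = +0.037923 = +3.7923%.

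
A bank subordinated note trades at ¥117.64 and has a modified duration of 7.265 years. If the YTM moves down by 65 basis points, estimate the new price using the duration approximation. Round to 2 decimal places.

Duration approximation: ΔP/P ≈ -D_mod · Δy = -7.265 × (-0.0065) = +0.0472225.
New price ≈ 117.64 × (1 + 0.0472225) = 123.1952549.

¥123.20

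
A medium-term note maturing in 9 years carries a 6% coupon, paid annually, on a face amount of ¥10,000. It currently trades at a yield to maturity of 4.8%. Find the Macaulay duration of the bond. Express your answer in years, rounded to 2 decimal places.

Periodic yield y = 0.048. Discount each cash flow and weight by its year:
  t   CF        PV=CF/(1+0.048)^t    t·PV
  1       600.00       572.5191       572.5191
  2       600.00       546.2968     1,092.5937
  3       600.00       521.2756     1,563.8268
  4       600.00       497.4004     1,989.6016
  5       600.00       474.6187     2,373.0935
  6       600.00       452.8804     2,717.2826
  7       600.00       432.1378     3,024.9647
  8       600.00       412.3452     3,298.7619
  9    10,600.00     6,951.1126    62,560.0131
  Σ                 10,860.5867    79,192.6569
Price P = Σ PV = 10,860.5867.
Macaulay duration = Σ(t·PV) / P = 79,192.6569 / 10,860.5867 = 7.29175 years.

7.29 years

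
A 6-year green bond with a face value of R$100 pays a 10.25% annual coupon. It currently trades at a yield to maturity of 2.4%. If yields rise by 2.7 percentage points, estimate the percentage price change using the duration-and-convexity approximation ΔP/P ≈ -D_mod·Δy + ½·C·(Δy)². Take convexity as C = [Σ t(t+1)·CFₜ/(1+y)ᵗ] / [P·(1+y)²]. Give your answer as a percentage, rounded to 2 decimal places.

-12.01%

With y = 0.024:
  t   CF        PV=CF/(1+0.024)^t    t·PV        t(t+1)·PV
  1        10.25        10.0098        10.0098          20.0195
  2        10.25         9.7752        19.5503          58.6510
  3        10.25         9.5461        28.6382         114.5527
  4        10.25         9.3223        37.2893         186.4464
  5        10.25         9.1038        45.5191         273.1149
  6       110.25        95.6266       573.7598       4,016.3185
  Σ                    143.3838       714.7665       4,669.1030
P = 143.3838; D_Mac = 4.98499 yrs; D_mod = 4.86815 yrs; C = 31.05514.
Duration effect: -4.86815 × (+0.027) = -0.131440
Convexity effect: 0.5 × 31.05514 × (0.027)² = +0.0113196
ΔP/P ≈ -0.131440 + 0.0113196 = -0.120121 = -12.0121%.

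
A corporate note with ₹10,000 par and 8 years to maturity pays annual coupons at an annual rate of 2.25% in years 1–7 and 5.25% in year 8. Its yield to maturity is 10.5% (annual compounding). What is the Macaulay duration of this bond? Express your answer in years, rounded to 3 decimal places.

7.185 years

Periodic yield y = 0.105. Discount each cash flow and weight by its year:
  t   CF        PV=CF/(1+0.105)^t    t·PV
  1       225.00       203.6199       203.6199
  2       225.00       184.2714       368.5428
  3       225.00       166.7615       500.2844
  4       225.00       150.9153       603.6614
  5       225.00       136.5750       682.8749
  6       225.00       123.5973       741.5836
  7       225.00       111.8527       782.9691
  8    10,525.00     4,735.0425    37,880.3399
  Σ                  5,812.6356    41,763.8759
Price P = Σ PV = 5,812.6356.
Macaulay duration = Σ(t·PV) / P = 41,763.8759 / 5,812.6356 = 7.18502 years.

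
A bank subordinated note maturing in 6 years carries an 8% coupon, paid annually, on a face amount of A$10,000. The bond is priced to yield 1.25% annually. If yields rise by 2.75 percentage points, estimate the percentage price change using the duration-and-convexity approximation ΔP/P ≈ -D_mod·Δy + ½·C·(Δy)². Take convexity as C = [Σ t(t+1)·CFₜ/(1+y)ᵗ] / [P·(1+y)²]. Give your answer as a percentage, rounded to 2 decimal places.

With y = 0.0125:
  t   CF        PV=CF/(1+0.0125)^t    t·PV        t(t+1)·PV
  1       800.00       790.1235       790.1235       1,580.2469
  2       800.00       780.3688     1,560.7377       4,682.2131
  3       800.00       770.7347     2,312.2040       9,248.8160
  4       800.00       761.2194     3,044.8777      15,224.3884
  5       800.00       751.8216     3,759.1082      22,554.6495
  6    10,800.00    10,024.2887    60,145.7320     421,020.1238
  Σ                 13,878.5567    71,612.7830     474,310.4376
P = 13,878.5567; D_Mac = 5.15996 yrs; D_mod = 5.09626 yrs; C = 33.33714.
Duration effect: -5.09626 × (+0.0275) = -0.140147
Convexity effect: 0.5 × 33.33714 × (0.0275)² = +0.0126056
ΔP/P ≈ -0.140147 + 0.0126056 = -0.127541 = -12.7541%.

-12.75%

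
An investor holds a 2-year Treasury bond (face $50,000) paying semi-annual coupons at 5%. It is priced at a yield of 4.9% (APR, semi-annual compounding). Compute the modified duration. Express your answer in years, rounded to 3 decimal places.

1.882 years

Periodic yield y = 0.0245. First find Macaulay duration:
  t   CF        PV=CF/(1+0.0245)^t    t·PV
  1     1,250.00     1,220.1074     1,220.1074
  2     1,250.00     1,190.9296     2,381.8592
  3     1,250.00     1,162.4496     3,487.3487
  4    51,250.00    46,520.6762   186,082.7048
  Σ                 50,094.1627   193,172.0201
P = 50,094.1627; Macaulay duration = 193,172.0201 / 50,094.1627 = 3.85618 half-year periods = 1.92809 years.
Modified duration = D_Mac / (1 + y) = 1.92809 / 1.0245 = 1.88198 years.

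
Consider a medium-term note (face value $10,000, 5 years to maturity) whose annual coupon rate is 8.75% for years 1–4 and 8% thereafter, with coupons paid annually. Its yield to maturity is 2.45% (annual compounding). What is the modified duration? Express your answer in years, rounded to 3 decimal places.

Periodic yield y = 0.0245. First find Macaulay duration:
  t   CF        PV=CF/(1+0.0245)^t    t·PV
  1       875.00       854.0752       854.0752
  2       875.00       833.6507     1,667.3014
  3       875.00       813.7147     2,441.1441
  4       875.00       794.2554     3,177.0218
  5    10,800.00     9,568.9424    47,844.7122
  Σ                 12,864.6385    55,984.2547
P = 12,864.6385; Macaulay duration = 55,984.2547 / 12,864.6385 = 4.35179 years.
Modified duration = D_Mac / (1 + y) = 4.35179 / 1.0245 = 4.24772 years.

4.248 years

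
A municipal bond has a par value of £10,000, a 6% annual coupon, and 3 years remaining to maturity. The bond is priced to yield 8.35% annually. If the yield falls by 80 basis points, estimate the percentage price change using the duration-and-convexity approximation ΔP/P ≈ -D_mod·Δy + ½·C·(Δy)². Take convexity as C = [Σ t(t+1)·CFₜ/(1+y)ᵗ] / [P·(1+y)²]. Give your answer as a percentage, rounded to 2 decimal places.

With y = 0.0835:
  t   CF        PV=CF/(1+0.0835)^t    t·PV        t(t+1)·PV
  1       600.00       553.7610       553.7610       1,107.5219
  2       600.00       511.0853     1,022.1707       3,066.5120
  3    10,600.00     8,333.3403    25,000.0210     100,000.0839
  Σ                  9,398.1866    26,575.9526     104,174.1178
P = 9,398.1866; D_Mac = 2.82777 yrs; D_mod = 2.60985 yrs; C = 9.44187.
Duration effect: -2.60985 × (-0.008) = +0.020879
Convexity effect: 0.5 × 9.44187 × (-0.008)² = +0.0003021
ΔP/P ≈ +0.020879 + 0.0003021 = +0.021181 = +2.1181%.

+2.12%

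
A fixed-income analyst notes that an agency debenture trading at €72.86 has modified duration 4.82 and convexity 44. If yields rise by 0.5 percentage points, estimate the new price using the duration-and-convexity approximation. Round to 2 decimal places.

Duration effect: -D_mod·Δy = -4.82 × (+0.005) = -0.024100
Convexity effect: ½·C·(Δy)² = 0.5 × 44 × (0.005)² = +0.0005500
ΔP/P ≈ -0.024100 + 0.0005500 = -0.023550
New price ≈ 72.86 × (1 - 0.023550) = 71.144147.

€71.14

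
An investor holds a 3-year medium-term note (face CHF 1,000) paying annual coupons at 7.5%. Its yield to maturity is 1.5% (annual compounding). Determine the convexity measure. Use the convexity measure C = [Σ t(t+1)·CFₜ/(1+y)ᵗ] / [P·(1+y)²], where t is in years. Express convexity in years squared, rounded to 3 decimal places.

10.676

With y = 0.015:
  t   CF        PV=CF/(1+0.015)^t    t·PV        t(t+1)·PV
  1        75.00        73.8916        73.8916         147.7833
  2        75.00        72.7996       145.5993         436.7978
  3     1,075.00     1,028.0408     3,084.1223      12,336.4892
  Σ                  1,174.7320     3,303.6132      12,921.0703
P = 1,174.7320.
Convexity = Σ t(t+1)·PV / [P·(1+y)²] = 12,921.0703 / (1,174.7320 × 1.030225) = 10.67647.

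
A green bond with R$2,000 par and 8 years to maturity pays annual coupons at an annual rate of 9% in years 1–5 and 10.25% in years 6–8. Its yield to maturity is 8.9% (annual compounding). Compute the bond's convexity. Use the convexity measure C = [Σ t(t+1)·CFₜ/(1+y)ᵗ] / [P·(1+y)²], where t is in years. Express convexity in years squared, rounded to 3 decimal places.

41.389

With y = 0.089:
  t   CF        PV=CF/(1+0.089)^t    t·PV        t(t+1)·PV
  1       180.00       165.2893       165.2893         330.5785
  2       180.00       151.7808       303.5615         910.6846
  3       180.00       139.3763       418.1288       1,672.5153
  4       180.00       127.9856       511.9423       2,559.7113
  5       180.00       117.5258       587.6289       3,525.7731
  6       205.00       122.9098       737.4589       5,162.2124
  7       205.00       112.8648       790.0539       6,320.4315
  8     2,205.00     1,114.7707     8,918.1658      80,263.4923
  Σ                  2,052.5030    12,432.2294     100,745.3991
P = 2,052.5030.
Convexity = Σ t(t+1)·PV / [P·(1+y)²] = 100,745.3991 / (2,052.5030 × 1.185921) = 41.38907.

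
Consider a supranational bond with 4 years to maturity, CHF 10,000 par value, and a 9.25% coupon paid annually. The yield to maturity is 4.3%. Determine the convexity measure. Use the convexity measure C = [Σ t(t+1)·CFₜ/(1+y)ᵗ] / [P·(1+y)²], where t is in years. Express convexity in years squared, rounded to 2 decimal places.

With y = 0.043:
  t   CF        PV=CF/(1+0.043)^t    t·PV        t(t+1)·PV
  1       925.00       886.8648       886.8648       1,773.7296
  2       925.00       850.3018     1,700.6037       5,101.8110
  3       925.00       815.2462     2,445.7387       9,782.9549
  4    10,925.00     9,231.7538    36,927.0150     184,635.0752
  Σ                 11,784.1667    41,960.2223     201,293.5708
P = 11,784.1667.
Convexity = Σ t(t+1)·PV / [P·(1+y)²] = 201,293.5708 / (11,784.1667 × 1.087849) = 15.70227.

15.70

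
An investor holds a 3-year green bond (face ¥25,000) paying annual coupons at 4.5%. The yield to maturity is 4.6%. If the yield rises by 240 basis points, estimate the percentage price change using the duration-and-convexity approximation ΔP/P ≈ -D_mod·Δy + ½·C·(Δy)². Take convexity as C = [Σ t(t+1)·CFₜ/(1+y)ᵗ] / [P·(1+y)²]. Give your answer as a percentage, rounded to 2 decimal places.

With y = 0.046:
  t   CF        PV=CF/(1+0.046)^t    t·PV        t(t+1)·PV
  1     1,125.00     1,075.5258     1,075.5258       2,151.0516
  2     1,125.00     1,028.2274     2,056.4547       6,169.3641
  3    26,125.00    22,827.6521    68,482.9564     273,931.8254
  Σ                 24,931.4053    71,614.9369     282,252.2412
P = 24,931.4053; D_Mac = 2.87248 yrs; D_mod = 2.74616 yrs; C = 10.34731.
Duration effect: -2.74616 × (+0.024) = -0.065908
Convexity effect: 0.5 × 10.34731 × (0.024)² = +0.0029800
ΔP/P ≈ -0.065908 + 0.0029800 = -0.062928 = -6.2928%.

-6.29%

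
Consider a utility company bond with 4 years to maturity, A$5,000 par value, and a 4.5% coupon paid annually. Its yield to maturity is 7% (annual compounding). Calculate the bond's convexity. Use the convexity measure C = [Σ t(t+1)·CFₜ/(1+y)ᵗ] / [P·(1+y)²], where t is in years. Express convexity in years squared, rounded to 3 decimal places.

15.941

With y = 0.07:
  t   CF        PV=CF/(1+0.07)^t    t·PV        t(t+1)·PV
  1       225.00       210.2804       210.2804         420.5607
  2       225.00       196.5237       393.0474       1,179.1423
  3       225.00       183.6670       551.0011       2,204.0043
  4     5,225.00     3,986.1275    15,944.5099      79,722.5497
  Σ                  4,576.5986    17,098.8388      83,526.2570
P = 4,576.5986.
Convexity = Σ t(t+1)·PV / [P·(1+y)²] = 83,526.2570 / (4,576.5986 × 1.144900) = 15.94089.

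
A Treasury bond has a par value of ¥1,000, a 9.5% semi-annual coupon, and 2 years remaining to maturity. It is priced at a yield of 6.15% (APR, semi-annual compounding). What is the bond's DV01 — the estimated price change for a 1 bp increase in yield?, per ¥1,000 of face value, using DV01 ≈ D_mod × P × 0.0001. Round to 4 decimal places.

¥0.1929

Periodic yield y = 0.03075.
  t   CF        PV=CF/(1+0.03075)^t    t·PV
  1        47.50        46.0829        46.0829
  2        47.50        44.7082        89.4163
  3        47.50        43.3744       130.1232
  4     1,047.50       927.9844     3,711.9374
  Σ                  1,062.1499     3,977.5600
P = 1,062.1499; D_Mac = 3.74482 half-year periods = 1.87241 yrs; D_mod = 1.81655 yrs.
DV01 ≈ 1.81655 × 1,062.1499 × 0.0001 = 0.192945.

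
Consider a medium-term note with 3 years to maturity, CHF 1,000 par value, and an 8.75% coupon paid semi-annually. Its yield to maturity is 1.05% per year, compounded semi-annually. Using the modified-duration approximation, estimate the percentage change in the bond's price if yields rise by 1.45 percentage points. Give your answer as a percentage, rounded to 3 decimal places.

Periodic yield y = 0.00525. Modified duration first:
  t   CF        PV=CF/(1+0.00525)^t    t·PV
  1        43.75        43.5215        43.5215
  2        43.75        43.2942        86.5884
  3        43.75        43.0681       129.2043
  4        43.75        42.8432       171.3727
  5        43.75        42.6194       213.0972
  6     1,043.75     1,011.4677     6,068.8059
  Σ                  1,226.8141     6,712.5901
P = 1,226.8141; D_Mac = 5.47156 half-year periods = 2.73578 yrs; D_mod = 2.73578/(1+0.00525) = 2.72149 yrs.
ΔP/P ≈ -D_mod · Δy = -2.72149 × (+0.0145) = -0.039462 = -3.9462%.

-3.946%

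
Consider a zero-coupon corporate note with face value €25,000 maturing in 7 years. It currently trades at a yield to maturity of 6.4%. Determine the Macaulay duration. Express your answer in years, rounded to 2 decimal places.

A zero-coupon bond has a single cash flow at maturity, so its Macaulay duration equals its maturity: 7 years.

7.00 years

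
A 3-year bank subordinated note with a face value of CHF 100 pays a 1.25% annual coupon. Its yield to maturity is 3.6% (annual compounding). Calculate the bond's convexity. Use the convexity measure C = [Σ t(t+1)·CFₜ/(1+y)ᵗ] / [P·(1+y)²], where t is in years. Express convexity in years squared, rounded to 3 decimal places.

With y = 0.036:
  t   CF        PV=CF/(1+0.036)^t    t·PV        t(t+1)·PV
  1         1.25         1.2066         1.2066           2.4131
  2         1.25         1.1646         2.3293           6.9878
  3       101.25        91.0575       273.1725       1,092.6901
  Σ                     93.4287       276.7084       1,102.0911
P = 93.4287.
Convexity = Σ t(t+1)·PV / [P·(1+y)²] = 1,102.0911 / (93.4287 × 1.073296) = 10.99050.

10.991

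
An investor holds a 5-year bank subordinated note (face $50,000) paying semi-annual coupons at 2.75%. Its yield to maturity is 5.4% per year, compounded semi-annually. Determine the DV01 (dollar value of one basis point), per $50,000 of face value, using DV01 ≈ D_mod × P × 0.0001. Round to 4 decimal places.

Periodic yield y = 0.027.
  t   CF        PV=CF/(1+0.027)^t    t·PV
  1       687.50       669.4255       669.4255
  2       687.50       651.8262     1,303.6524
  3       687.50       634.6896     1,904.0688
  4       687.50       618.0035     2,472.0140
  5       687.50       601.7561     3,008.7804
  6       687.50       585.9358     3,515.6149
  7       687.50       570.5315     3,993.7202
  8       687.50       555.5321     4,444.2568
  9       687.50       540.9271     4,868.3436
  10   50,687.50    38,832.5970   388,325.9699
  Σ                 44,261.2243   414,505.8463
P = 44,261.2243; D_Mac = 9.36499 half-year periods = 4.68249 yrs; D_mod = 4.55939 yrs.
DV01 ≈ 4.55939 × 44,261.2243 × 0.0001 = 20.180421.

$20.1804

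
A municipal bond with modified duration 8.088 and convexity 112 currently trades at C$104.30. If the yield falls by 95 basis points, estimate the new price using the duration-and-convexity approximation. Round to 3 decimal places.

Duration effect: -D_mod·Δy = -8.088 × (-0.0095) = +0.076836
Convexity effect: ½·C·(Δy)² = 0.5 × 112 × (-0.0095)² = +0.0050540
ΔP/P ≈ +0.076836 + 0.0050540 = +0.081890
New price ≈ 104.30 × (1 + 0.081890) = 112.841127.

C$112.841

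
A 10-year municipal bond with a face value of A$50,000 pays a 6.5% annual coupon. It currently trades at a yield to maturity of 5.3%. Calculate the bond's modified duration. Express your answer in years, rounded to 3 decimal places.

7.377 years

Periodic yield y = 0.053. First find Macaulay duration:
  t   CF        PV=CF/(1+0.053)^t    t·PV
  1     3,250.00     3,086.4198     3,086.4198
  2     3,250.00     2,931.0729     5,862.1458
  3     3,250.00     2,783.5450     8,350.6350
  4     3,250.00     2,643.4425    10,573.7702
  5     3,250.00     2,510.3918    12,551.9589
  6     3,250.00     2,384.0378    14,304.2267
  7     3,250.00     2,264.0435    15,848.3043
  8     3,250.00     2,150.0888    17,200.7102
  9     3,250.00     2,041.8697    18,376.8271
  10   53,250.00    31,771.3669   317,713.6693
  Σ                 54,566.2786   423,868.6673
P = 54,566.2786; Macaulay duration = 423,868.6673 / 54,566.2786 = 7.76796 years.
Modified duration = D_Mac / (1 + y) = 7.76796 / 1.053 = 7.37698 years.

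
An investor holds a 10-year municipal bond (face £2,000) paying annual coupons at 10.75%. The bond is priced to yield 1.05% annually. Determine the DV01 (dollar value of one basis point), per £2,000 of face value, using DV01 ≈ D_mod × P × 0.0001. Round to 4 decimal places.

Periodic yield y = 0.0105.
  t   CF        PV=CF/(1+0.0105)^t    t·PV
  1       215.00       212.7660       212.7660
  2       215.00       210.5551       421.1103
  3       215.00       208.3673       625.1018
  4       215.00       206.2021       824.8086
  5       215.00       204.0595     1,020.2976
  6       215.00       201.9392     1,211.6350
  7       215.00       199.8408     1,398.8858
  8       215.00       197.7643     1,582.1145
  9       215.00       195.7094     1,761.3843
  10    2,215.00     1,995.3108    19,953.1079
  Σ                  3,832.5145    29,011.2117
P = 3,832.5145; D_Mac = 7.56976 yrs; D_mod = 7.49110 yrs.
DV01 ≈ 7.49110 × 3,832.5145 × 0.0001 = 2.870976.

£2.8710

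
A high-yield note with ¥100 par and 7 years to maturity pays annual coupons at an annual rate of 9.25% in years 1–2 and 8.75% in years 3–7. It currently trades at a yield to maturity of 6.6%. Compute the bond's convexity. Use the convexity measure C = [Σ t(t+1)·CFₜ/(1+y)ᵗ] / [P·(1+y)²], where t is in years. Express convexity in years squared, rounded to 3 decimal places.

36.110

With y = 0.066:
  t   CF        PV=CF/(1+0.066)^t    t·PV        t(t+1)·PV
  1         9.25         8.6773         8.6773          17.3546
  2         9.25         8.1401        16.2801          48.8403
  3         8.75         7.2233        21.6699          86.6798
  4         8.75         6.7761        27.1044         135.5218
  5         8.75         6.3566        31.7828         190.6967
  6         8.75         5.9630        35.7780         250.4460
  7       108.75        69.5231       486.6614       3,893.2909
  Σ                    112.6594       627.9539       4,622.8302
P = 112.6594.
Convexity = Σ t(t+1)·PV / [P·(1+y)²] = 4,622.8302 / (112.6594 × 1.136356) = 36.10989.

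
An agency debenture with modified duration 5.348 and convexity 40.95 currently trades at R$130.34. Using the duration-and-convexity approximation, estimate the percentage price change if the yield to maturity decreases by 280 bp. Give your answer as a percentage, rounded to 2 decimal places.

+16.58%

Duration effect: -D_mod·Δy = -5.348 × (-0.028) = +0.149744
Convexity effect: ½·C·(Δy)² = 0.5 × 40.95 × (-0.028)² = +0.0160524
ΔP/P ≈ +0.149744 + 0.0160524 = +0.1657964
= +16.57964%.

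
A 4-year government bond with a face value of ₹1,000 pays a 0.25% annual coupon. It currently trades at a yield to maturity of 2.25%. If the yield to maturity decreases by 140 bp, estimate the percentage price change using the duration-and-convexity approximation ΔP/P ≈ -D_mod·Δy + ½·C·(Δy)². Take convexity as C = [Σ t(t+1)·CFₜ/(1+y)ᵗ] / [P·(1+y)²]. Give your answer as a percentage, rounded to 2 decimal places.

+5.64%

With y = 0.0225:
  t   CF        PV=CF/(1+0.0225)^t    t·PV        t(t+1)·PV
  1         2.50         2.4450         2.4450           4.8900
  2         2.50         2.3912         4.7824          14.3471
  3         2.50         2.3386         7.0157          28.0628
  4     1,002.50       917.1305     3,668.5218      18,342.6091
  Σ                    924.3052     3,682.7649      18,389.9090
P = 924.3052; D_Mac = 3.98436 yrs; D_mod = 3.89668 yrs; C = 19.02995.
Duration effect: -3.89668 × (-0.014) = +0.054554
Convexity effect: 0.5 × 19.02995 × (-0.014)² = +0.0018649
ΔP/P ≈ +0.054554 + 0.0018649 = +0.056419 = +5.6419%.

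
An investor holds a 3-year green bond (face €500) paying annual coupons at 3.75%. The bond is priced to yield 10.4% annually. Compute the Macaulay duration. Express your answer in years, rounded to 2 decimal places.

Periodic yield y = 0.104. Discount each cash flow and weight by its year:
  t   CF        PV=CF/(1+0.104)^t    t·PV
  1        18.75        16.9837        16.9837
  2        18.75        15.3838        30.7676
  3       518.75       385.5235     1,156.5706
  Σ                    417.8910     1,204.3218
Price P = Σ PV = 417.8910.
Macaulay duration = Σ(t·PV) / P = 1,204.3218 / 417.8910 = 2.88190 years.

2.88 years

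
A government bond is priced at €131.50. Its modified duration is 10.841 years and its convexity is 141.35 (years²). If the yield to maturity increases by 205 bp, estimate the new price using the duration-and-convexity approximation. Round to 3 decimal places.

Duration effect: -D_mod·Δy = -10.841 × (+0.0205) = -0.2222405
Convexity effect: ½·C·(Δy)² = 0.5 × 141.35 × (0.0205)² = +0.02970116875
ΔP/P ≈ -0.2222405 + 0.02970116875 = -0.19253933125
New price ≈ 131.50 × (1 - 0.19253933125) = 106.181077940625.

€106.181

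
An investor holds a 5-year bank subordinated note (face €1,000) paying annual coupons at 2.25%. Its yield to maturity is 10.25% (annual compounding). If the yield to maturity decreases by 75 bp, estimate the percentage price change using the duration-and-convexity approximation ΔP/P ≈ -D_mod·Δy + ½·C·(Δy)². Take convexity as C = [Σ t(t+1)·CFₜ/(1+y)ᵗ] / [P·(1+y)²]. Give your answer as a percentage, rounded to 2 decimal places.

With y = 0.1025:
  t   CF        PV=CF/(1+0.1025)^t    t·PV        t(t+1)·PV
  1        22.50        20.4082        20.4082          40.8163
  2        22.50        18.5108        37.0216         111.0648
  3        22.50        16.7898        50.3695         201.4782
  4        22.50        15.2289        60.9155         304.5777
  5     1,022.50       627.7263     3,138.6315      18,831.7891
  Σ                    698.6640     3,307.3464      19,489.7261
P = 698.6640; D_Mac = 4.73382 yrs; D_mod = 4.29371 yrs; C = 22.94987.
Duration effect: -4.29371 × (-0.0075) = +0.032203
Convexity effect: 0.5 × 22.94987 × (-0.0075)² = +0.0006455
ΔP/P ≈ +0.032203 + 0.0006455 = +0.032848 = +3.2848%.

+3.28%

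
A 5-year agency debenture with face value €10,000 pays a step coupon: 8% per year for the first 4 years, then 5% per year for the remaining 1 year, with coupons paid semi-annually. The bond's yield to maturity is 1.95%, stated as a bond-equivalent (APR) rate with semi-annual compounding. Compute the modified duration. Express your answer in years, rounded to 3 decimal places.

4.274 years

Periodic yield y = 0.00975. First find Macaulay duration:
  t   CF        PV=CF/(1+0.00975)^t    t·PV
  1       400.00       396.1377       396.1377
  2       400.00       392.3126       784.6252
  3       400.00       388.5245     1,165.5735
  4       400.00       384.7730     1,539.0918
  5       400.00       381.0576     1,905.2882
  6       400.00       377.3782     2,264.2693
  7       400.00       373.7343     2,616.1401
  8       400.00       370.1256     2,961.0046
  9       250.00       229.0948     2,061.8533
  10   10,250.00     9,302.1909    93,021.9088
  Σ                 12,595.3291   108,715.8925
P = 12,595.3291; Macaulay duration = 108,715.8925 / 12,595.3291 = 8.63145 half-year periods = 4.31572 years.
Modified duration = D_Mac / (1 + y) = 4.31572 / 1.00975 = 4.27405 years.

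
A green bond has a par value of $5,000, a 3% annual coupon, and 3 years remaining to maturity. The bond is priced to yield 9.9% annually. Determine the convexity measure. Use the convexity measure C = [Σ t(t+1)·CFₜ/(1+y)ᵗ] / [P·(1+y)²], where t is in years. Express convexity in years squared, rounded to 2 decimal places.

9.51

With y = 0.099:
  t   CF        PV=CF/(1+0.099)^t    t·PV        t(t+1)·PV
  1       150.00       136.4877       136.4877         272.9754
  2       150.00       124.1926       248.3853         745.1559
  3     5,150.00     3,879.8430    11,639.5290      46,558.1160
  Σ                  4,140.5234    12,024.4020      47,576.2473
P = 4,140.5234.
Convexity = Σ t(t+1)·PV / [P·(1+y)²] = 47,576.2473 / (4,140.5234 × 1.207801) = 9.51348.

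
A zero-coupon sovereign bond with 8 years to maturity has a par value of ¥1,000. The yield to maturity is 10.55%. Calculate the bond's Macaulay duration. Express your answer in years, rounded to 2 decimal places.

8.00 years

A zero-coupon bond has a single cash flow at maturity, so its Macaulay duration equals its maturity: 8 years.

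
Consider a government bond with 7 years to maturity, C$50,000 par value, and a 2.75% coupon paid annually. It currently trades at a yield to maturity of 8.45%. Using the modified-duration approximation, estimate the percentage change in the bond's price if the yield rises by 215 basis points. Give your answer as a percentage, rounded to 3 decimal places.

-12.565%

Periodic yield y = 0.0845. Modified duration first:
  t   CF        PV=CF/(1+0.0845)^t    t·PV
  1     1,375.00     1,267.8654     1,267.8654
  2     1,375.00     1,169.0783     2,338.1565
  3     1,375.00     1,077.9883     3,233.9648
  4     1,375.00       993.9956     3,975.9825
  5     1,375.00       916.5474     4,582.7369
  6     1,375.00       845.1336     5,070.8015
  7    51,375.00    29,116.8870   203,818.2087
  Σ                 35,387.4954   224,287.7163
P = 35,387.4954; D_Mac = 6.33805 yrs; D_mod = 6.33805/(1+0.0845) = 5.84421 yrs.
ΔP/P ≈ -D_mod · Δy = -5.84421 × (+0.0215) = -0.125651 = -12.5651%.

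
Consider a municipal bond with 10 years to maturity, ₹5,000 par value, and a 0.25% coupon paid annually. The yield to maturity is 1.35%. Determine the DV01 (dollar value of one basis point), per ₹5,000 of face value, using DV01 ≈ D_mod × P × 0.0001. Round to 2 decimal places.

Periodic yield y = 0.0135.
  t   CF        PV=CF/(1+0.0135)^t    t·PV
  1        12.50        12.3335        12.3335
  2        12.50        12.1692        24.3384
  3        12.50        12.0071        36.0214
  4        12.50        11.8472        47.3887
  5        12.50        11.6894        58.4469
  6        12.50        11.5337        69.2020
  7        12.50        11.3800        79.6603
  8        12.50        11.2285        89.8276
  9        12.50        11.0789        99.7100
  10    5,012.50     4,383.4581    43,834.5806
  Σ                  4,488.7255    44,351.5094
P = 4,488.7255; D_Mac = 9.88065 yrs; D_mod = 9.74903 yrs.
DV01 ≈ 9.74903 × 4,488.7255 × 0.0001 = 4.376074.

₹4.38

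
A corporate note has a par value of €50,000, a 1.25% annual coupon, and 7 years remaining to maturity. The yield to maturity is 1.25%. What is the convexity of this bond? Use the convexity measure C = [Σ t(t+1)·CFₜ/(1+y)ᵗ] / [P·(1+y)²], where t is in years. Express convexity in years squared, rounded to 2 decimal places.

51.99

With y = 0.0125:
  t   CF        PV=CF/(1+0.0125)^t    t·PV        t(t+1)·PV
  1       625.00       617.2840       617.2840       1,234.5679
  2       625.00       609.6632     1,219.3263       3,657.9790
  3       625.00       602.1365     1,806.4094       7,225.6375
  4       625.00       594.7027     2,378.8107      11,894.0534
  5       625.00       587.3607     2,936.8033      17,620.8199
  6       625.00       580.1093     3,480.6558      24,364.5905
  7    50,625.00    46,408.7438   324,861.2066   2,598,889.6528
  Σ                 50,000.0000   337,300.4960   2,664,887.3010
P = 50,000.0000.
Convexity = Σ t(t+1)·PV / [P·(1+y)²] = 2,664,887.3010 / (50,000.0000 × 1.025156) = 51.98988.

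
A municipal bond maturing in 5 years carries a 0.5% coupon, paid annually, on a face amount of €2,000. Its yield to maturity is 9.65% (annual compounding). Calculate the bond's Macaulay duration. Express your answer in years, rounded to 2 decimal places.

Periodic yield y = 0.0965. Discount each cash flow and weight by its year:
  t   CF        PV=CF/(1+0.0965)^t    t·PV
  1        10.00         9.1199         9.1199
  2        10.00         8.3173        16.6346
  3        10.00         7.5853        22.7560
  4        10.00         6.9178        27.6710
  5     2,010.00     1,268.0982     6,340.4909
  Σ                  1,300.0385     6,416.6724
Price P = Σ PV = 1,300.0385.
Macaulay duration = Σ(t·PV) / P = 6,416.6724 / 1,300.0385 = 4.93576 years.

4.94 years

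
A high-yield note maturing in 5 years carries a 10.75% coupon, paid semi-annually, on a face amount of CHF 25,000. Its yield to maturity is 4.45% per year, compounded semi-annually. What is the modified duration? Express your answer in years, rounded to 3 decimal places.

4.037 years

Periodic yield y = 0.02225. First find Macaulay duration:
  t   CF        PV=CF/(1+0.02225)^t    t·PV
  1     1,343.75     1,314.5023     1,314.5023
  2     1,343.75     1,285.8912     2,571.7825
  3     1,343.75     1,257.9029     3,773.7087
  4     1,343.75     1,230.5238     4,922.0950
  5     1,343.75     1,203.7405     6,018.7026
  6     1,343.75     1,177.5403     7,065.2415
  7     1,343.75     1,151.9102     8,063.3717
  8     1,343.75     1,126.8381     9,014.7048
  9     1,343.75     1,102.3117     9,920.8050
  10   26,343.75    21,140.0692   211,400.6917
  Σ                 31,991.2302   264,065.6060
P = 31,991.2302; Macaulay duration = 264,065.6060 / 31,991.2302 = 8.25431 half-year periods = 4.12716 years.
Modified duration = D_Mac / (1 + y) = 4.12716 / 1.02225 = 4.03733 years.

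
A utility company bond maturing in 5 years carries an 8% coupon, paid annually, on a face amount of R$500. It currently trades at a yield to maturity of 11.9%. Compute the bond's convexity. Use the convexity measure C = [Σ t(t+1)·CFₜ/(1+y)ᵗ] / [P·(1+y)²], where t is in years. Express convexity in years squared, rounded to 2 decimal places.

19.24

With y = 0.119:
  t   CF        PV=CF/(1+0.119)^t    t·PV        t(t+1)·PV
  1        40.00        35.7462        35.7462          71.4924
  2        40.00        31.9448        63.8895         191.6686
  3        40.00        28.5476        85.6428         342.5713
  4        40.00        25.5117       102.0469         510.2343
  5       540.00       307.7821     1,538.9104       9,233.4623
  Σ                    429.5324     1,826.2358      10,349.4290
P = 429.5324.
Convexity = Σ t(t+1)·PV / [P·(1+y)²] = 10,349.4290 / (429.5324 × 1.252161) = 19.24245.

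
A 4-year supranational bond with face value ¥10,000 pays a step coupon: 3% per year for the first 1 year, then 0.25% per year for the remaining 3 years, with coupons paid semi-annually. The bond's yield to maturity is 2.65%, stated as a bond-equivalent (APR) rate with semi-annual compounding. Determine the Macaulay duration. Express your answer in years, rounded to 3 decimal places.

Periodic yield y = 0.01325. Discount each cash flow and weight by its period:
  t   CF        PV=CF/(1+0.01325)^t    t·PV
  1       150.00       148.0385       148.0385
  2       150.00       146.1026       292.2053
  3        12.50        12.0160        36.0480
  4        12.50        11.8589        47.4355
  5        12.50        11.7038        58.5190
  6        12.50        11.5508        69.3045
  7        12.50        11.3997        79.7980
  8    10,012.50     9,011.7603    72,094.0821
  Σ                  9,364.4305    72,825.4309
Price P = Σ PV = 9,364.4305.
Macaulay duration = Σ(t·PV) / P = 72,825.4309 / 9,364.4305 = 7.77681 half-year periods.
In years: 7.77681 / 2 = 3.88841 years.

3.888 years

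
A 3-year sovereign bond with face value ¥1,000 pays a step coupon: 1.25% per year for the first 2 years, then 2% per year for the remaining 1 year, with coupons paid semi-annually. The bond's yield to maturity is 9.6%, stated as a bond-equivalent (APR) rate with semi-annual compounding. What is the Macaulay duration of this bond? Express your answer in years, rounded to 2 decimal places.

2.95 years

Periodic yield y = 0.048. Discount each cash flow and weight by its period:
  t   CF        PV=CF/(1+0.048)^t    t·PV
  1         6.25         5.9637         5.9637
  2         6.25         5.6906        11.3812
  3         6.25         5.4300        16.2899
  4         6.25         5.1813        20.7250
  5        10.00         7.9103        39.5516
  6     1,010.00       762.3487     4,574.0923
  Σ                    792.5246     4,668.0037
Price P = Σ PV = 792.5246.
Macaulay duration = Σ(t·PV) / P = 4,668.0037 / 792.5246 = 5.89004 half-year periods.
In years: 5.89004 / 2 = 2.94502 years.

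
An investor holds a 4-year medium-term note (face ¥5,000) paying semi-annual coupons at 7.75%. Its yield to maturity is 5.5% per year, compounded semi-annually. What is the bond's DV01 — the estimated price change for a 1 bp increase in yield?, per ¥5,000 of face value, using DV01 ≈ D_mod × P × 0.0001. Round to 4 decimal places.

¥1.8582

Periodic yield y = 0.0275.
  t   CF        PV=CF/(1+0.0275)^t    t·PV
  1       193.75       188.5645       188.5645
  2       193.75       183.5177       367.0355
  3       193.75       178.6061       535.8182
  4       193.75       173.8259       695.3034
  5       193.75       169.1736       845.8679
  6       193.75       164.6458       987.8750
  7       193.75       160.2392     1,121.6747
  8     5,193.75     4,180.4824    33,443.8590
  Σ                  5,399.0552    38,185.9982
P = 5,399.0552; D_Mac = 7.07272 half-year periods = 3.53636 yrs; D_mod = 3.44171 yrs.
DV01 ≈ 3.44171 × 5,399.0552 × 0.0001 = 1.858199.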